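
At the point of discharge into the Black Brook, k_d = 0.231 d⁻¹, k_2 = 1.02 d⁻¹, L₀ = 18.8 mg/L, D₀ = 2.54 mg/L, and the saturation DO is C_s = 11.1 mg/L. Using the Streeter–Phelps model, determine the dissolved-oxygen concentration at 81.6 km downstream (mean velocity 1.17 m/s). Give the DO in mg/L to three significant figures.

Travel time t = x/v = 81.6 km / (1.17 m/s) = 81600 m / 1.17 m/s = 69740 s = 0.8072 d.
k_d L₀/(k_2−k_d) = 0.231×18.8/(1.02−0.231) = 4.343/0.7890 = 5.504 mg/L.
e^(−k_d t) = e^(−0.231×0.8072) = 0.8299; e^(−k_2 t) = e^(−1.02×0.8072) = 0.4390.
D = 5.504 × (0.8299 − 0.4390) + 2.54 × 0.4390 = 2.152 + 1.115 = 3.267 mg/L.
DO = C_s − D = 11.1 − 3.267 = 7.833 mg/L.

DO ≈ 7.83 mg/L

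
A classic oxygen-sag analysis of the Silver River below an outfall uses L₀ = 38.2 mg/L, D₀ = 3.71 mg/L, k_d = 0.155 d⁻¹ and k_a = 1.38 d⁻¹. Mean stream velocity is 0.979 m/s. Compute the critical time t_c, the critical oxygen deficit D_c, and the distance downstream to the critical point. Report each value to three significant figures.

t_c ≈ 0.594 d; D_c ≈ 3.91 mg/L; x_c ≈ 50.2 km

t_c = [1/(k_a−k_d)] ln[(k_a/k_d)(1 − D₀(k_a−k_d)/(k_d L₀))]
= [1/(1.38−0.155)] ln[(1.38/0.155)(1 − 3.71×1.225/(0.155×38.2))]
= (1/1.225) ln[8.903 × 0.2324] = 0.8163 × ln(2.069) = 0.8163 × 0.7273 = 0.5937 d.
L(t_c) = L₀ e^(−k_d t_c) = 38.2 × 0.9121 = 34.84 mg/L, and at the critical point k_a D_c = k_d L, so D_c = (0.155/1.38) × 34.84 = 3.913 mg/L.
x_c = v t_c = 0.979 m/s × 0.5937 d × 86400 s/d = 50220 m ≈ 50.2 km.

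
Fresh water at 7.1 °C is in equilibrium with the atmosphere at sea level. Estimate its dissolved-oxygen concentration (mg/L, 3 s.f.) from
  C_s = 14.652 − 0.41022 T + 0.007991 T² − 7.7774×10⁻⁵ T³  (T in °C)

C_s ≈ 12.1 mg/L

C_s = 14.652 − 0.41022×7.1 + 0.007991×7.1² − 7.7774×10⁻⁵×7.1³ = 12.11 mg/L.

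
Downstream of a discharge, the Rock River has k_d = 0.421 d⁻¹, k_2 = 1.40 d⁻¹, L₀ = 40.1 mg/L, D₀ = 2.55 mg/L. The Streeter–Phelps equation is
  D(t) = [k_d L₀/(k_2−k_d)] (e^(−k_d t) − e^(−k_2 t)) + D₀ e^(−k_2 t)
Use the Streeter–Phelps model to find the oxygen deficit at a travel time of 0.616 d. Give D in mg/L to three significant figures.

D ≈ 7.10 mg/L

k_d L₀/(k_2−k_d) = 0.421×40.1/(1.40−0.421) = 16.88/0.9790 = 17.24 mg/L.
e^(−k_d t) = e^(−0.421×0.6160) = 0.7716; e^(−k_2 t) = e^(−1.40×0.6160) = 0.4221.
D = 17.24 × (0.7716 − 0.4221) + 2.55 × 0.4221 = 6.025 + 1.076 = 7.102 mg/L.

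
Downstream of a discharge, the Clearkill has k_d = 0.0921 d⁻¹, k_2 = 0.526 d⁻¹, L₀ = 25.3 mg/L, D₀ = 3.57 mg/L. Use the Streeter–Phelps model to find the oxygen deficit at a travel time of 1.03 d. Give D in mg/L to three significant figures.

D ≈ 3.84 mg/L

k_d L₀/(k_2−k_d) = 0.0921×25.3/(0.526−0.0921) = 2.330/0.4339 = 5.370 mg/L.
e^(−k_d t) = e^(−0.0921×1.030) = 0.9095; e^(−k_2 t) = e^(−0.526×1.030) = 0.5817.
D = 5.370 × (0.9095 − 0.5817) + 3.57 × 0.5817 = 1.760 + 2.077 = 3.837 mg/L.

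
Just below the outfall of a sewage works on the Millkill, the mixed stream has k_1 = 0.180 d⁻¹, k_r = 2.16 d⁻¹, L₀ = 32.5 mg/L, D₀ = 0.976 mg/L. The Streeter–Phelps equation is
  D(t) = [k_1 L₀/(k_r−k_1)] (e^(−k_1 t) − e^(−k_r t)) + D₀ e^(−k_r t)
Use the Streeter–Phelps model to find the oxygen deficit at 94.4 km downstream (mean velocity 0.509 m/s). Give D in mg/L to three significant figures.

Travel time t = x/v = 94.4 km / (0.509 m/s) = 94400 m / 0.509 m/s = 185500 s = 2.147 d.
k_1 L₀/(k_r−k_1) = 0.180×32.5/(2.16−0.180) = 5.850/1.980 = 2.955 mg/L.
e^(−k_1 t) = e^(−0.180×2.147) = 0.6795; e^(−k_r t) = e^(−2.16×2.147) = 0.009691.
D = 2.955 × (0.6795 − 0.009691) + 0.976 × 0.009691 = 1.979 + 0.009459 = 1.988 mg/L.

D ≈ 1.99 mg/L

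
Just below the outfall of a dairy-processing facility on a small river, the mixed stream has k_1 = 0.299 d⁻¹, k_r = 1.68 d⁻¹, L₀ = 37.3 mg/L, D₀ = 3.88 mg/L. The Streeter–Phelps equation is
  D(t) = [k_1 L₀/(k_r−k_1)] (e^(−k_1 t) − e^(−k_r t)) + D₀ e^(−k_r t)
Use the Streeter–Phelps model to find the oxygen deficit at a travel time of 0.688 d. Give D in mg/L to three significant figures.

D ≈ 5.25 mg/L

k_1 L₀/(k_r−k_1) = 0.299×37.3/(1.68−0.299) = 11.15/1.381 = 8.076 mg/L.
e^(−k_1 t) = e^(−0.299×0.6880) = 0.8141; e^(−k_r t) = e^(−1.68×0.6880) = 0.3148.
D = 8.076 × (0.8141 − 0.3148) + 3.88 × 0.3148 = 4.032 + 1.221 = 5.253 mg/L.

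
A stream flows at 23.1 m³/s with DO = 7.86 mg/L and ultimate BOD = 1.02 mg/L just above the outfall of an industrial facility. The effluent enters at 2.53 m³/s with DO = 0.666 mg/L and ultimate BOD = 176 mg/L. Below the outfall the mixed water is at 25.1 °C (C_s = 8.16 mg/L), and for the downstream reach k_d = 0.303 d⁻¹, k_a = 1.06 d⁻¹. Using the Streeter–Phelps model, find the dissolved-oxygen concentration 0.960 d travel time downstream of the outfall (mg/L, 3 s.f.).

Mixed DO = (23.1×7.86 + 2.53×0.666)/(23.1+2.53) = 183.3/25.63 = 7.150 mg/L.
Mixed L₀ = (23.1×1.02 + 2.53×176)/(25.63) = 468.8/25.63 = 18.29 mg/L.
Initial deficit D₀ = C_s − DO₀ = 8.16 − 7.150 = 1.010 mg/L.
D(0.960) = [0.303×18.29/(1.06−0.303)](e^(−0.303×0.960) − e^(−1.06×0.960)) + 1.010 e^(−1.06×0.960)
= 7.322 × (0.7476 − 0.3615) + 1.010 × 0.3615 = 3.192 mg/L.
DO = 8.16 − 3.192 = 4.968 mg/L.

DO ≈ 4.97 mg/L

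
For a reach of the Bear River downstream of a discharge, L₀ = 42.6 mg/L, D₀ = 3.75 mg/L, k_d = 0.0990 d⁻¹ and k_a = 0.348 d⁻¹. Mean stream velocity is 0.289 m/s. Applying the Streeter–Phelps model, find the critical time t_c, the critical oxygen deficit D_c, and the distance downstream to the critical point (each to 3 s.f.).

At the critical point dD/dt = 0, so k_d L₀ e^(−k_d t) = k_a D. Substituting D(t) from the Streeter–Phelps equation and solving for t gives
t_c = ln[(k_a/k_d)(1 − D₀(k_a−k_d)/(k_d L₀))] / (k_a−k_d).
Here k_a−k_d = 0.2490 d⁻¹ and 1 − D₀(k_a−k_d)/(k_d L₀) = 1 − 3.75×0.2490/(0.0990×42.6) = 0.7786, so
t_c = ln(3.515 × 0.7786) / 0.2490 = 1.007 / 0.2490 = 4.043 d.
D_c = (k_d/k_a) L₀ e^(−k_d t_c) = (0.0990/0.348) × 42.6 × e^(−0.0990×4.043) = 0.2845 × 42.6 × 0.6701 = 8.121 mg/L.
x_c = v t_c = 0.289 m/s × 4.043 d × 86400 s/d = 101000 m ≈ 101 km.

t_c ≈ 4.04 d; D_c ≈ 8.12 mg/L; x_c ≈ 101 km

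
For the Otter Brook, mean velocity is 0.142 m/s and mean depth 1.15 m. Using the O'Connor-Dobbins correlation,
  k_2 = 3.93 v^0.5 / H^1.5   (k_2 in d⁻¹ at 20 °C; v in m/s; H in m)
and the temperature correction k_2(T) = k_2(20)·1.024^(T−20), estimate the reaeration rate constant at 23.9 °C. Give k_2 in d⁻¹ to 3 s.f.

k_2(20) = 3.93 × 0.142^0.5 / 1.15^1.5 = 3.93 × 0.3768 / 1.233 = 1.201 d⁻¹.
k_2(23.9) = 1.201 × 1.024^(23.9−20) = 1.201 × 1.097 = 1.317 d⁻¹.

k_2 ≈ 1.32 d⁻¹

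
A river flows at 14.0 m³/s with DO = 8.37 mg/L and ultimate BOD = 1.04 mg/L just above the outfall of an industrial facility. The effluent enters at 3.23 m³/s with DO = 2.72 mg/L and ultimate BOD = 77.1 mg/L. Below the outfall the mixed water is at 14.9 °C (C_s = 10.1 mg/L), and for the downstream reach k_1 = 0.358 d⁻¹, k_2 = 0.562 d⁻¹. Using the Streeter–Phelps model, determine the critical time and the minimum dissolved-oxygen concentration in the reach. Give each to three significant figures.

t_c ≈ 1.67 d; minimum DO ≈ 4.75 mg/L

Mixed DO = (14.0×8.37 + 3.23×2.72)/(14.0+3.23) = 126.0/17.23 = 7.311 mg/L.
Mixed L₀ = (14.0×1.04 + 3.23×77.1)/(17.23) = 263.6/17.23 = 15.30 mg/L.
Initial deficit D₀ = C_s − DO₀ = 10.1 − 7.311 = 2.789 mg/L.
t_c = (1/0.2040) ln[(0.562/0.358)(1 − 2.789×0.2040/(0.358×15.30))] = 4.902 × ln(1.407) = 1.673 d.
D_c = (0.358/0.562) × 15.30 × e^(−0.358×1.673) = 0.6370 × 15.30 × 0.5494 = 5.354 mg/L.
Minimum DO = 10.1 − 5.354 = 4.746 mg/L.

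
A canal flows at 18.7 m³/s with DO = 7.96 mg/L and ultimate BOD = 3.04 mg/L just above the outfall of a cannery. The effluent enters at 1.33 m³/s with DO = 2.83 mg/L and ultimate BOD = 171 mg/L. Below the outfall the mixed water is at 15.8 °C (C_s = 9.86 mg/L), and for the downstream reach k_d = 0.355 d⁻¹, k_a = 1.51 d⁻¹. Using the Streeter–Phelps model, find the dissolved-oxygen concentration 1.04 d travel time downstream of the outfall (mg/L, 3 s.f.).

Mixed DO = (18.7×7.96 + 1.33×2.83)/(18.7+1.33) = 152.6/20.03 = 7.619 mg/L.
Mixed L₀ = (18.7×3.04 + 1.33×171)/(20.03) = 284.3/20.03 = 14.19 mg/L.
Initial deficit D₀ = C_s − DO₀ = 9.86 − 7.619 = 2.241 mg/L.
D(1.04) = [0.355×14.19/(1.51−0.355)](e^(−0.355×1.04) − e^(−1.51×1.04)) + 2.241 e^(−1.51×1.04)
= 4.362 × (0.6913 − 0.2080) + 2.241 × 0.2080 = 2.574 mg/L.
DO = 9.86 − 2.574 = 7.286 mg/L.

DO ≈ 7.29 mg/L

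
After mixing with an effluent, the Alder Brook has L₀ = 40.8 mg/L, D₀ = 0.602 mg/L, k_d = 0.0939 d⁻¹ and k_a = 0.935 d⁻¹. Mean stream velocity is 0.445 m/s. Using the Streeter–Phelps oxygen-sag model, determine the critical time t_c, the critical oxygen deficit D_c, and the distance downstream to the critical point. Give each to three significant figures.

With k_a/k_d = 9.957 and 1 − D₀(k_a−k_d)/(k_d L₀) = 0.8678,
t_c = ln(9.957 × 0.8678) / (0.935 − 0.0939) = ln(8.641) / 0.8411 = 2.157/0.8411 = 2.564 d.
D_c = (k_d/k_a) L₀ e^(−k_d t_c) = (0.0939/0.935) × 40.8 × e^(−0.0939×2.564) = 0.1004 × 40.8 × 0.7860 = 3.221 mg/L.
x_c = v t_c = 0.445 m/s × 2.564 d × 86400 s/d = 98580 m ≈ 98.6 km.

t_c ≈ 2.56 d; D_c ≈ 3.22 mg/L; x_c ≈ 98.6 km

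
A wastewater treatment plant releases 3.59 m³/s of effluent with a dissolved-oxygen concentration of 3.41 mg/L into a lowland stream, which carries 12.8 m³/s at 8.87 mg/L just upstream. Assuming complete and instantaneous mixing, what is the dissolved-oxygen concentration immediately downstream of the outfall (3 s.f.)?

Flow-weighted mixing: C = (Q_r C_r + Q_w C_w)/(Q_r + Q_w)
= (12.8×8.87 + 3.59×3.41)/(12.8 + 3.59) = 125.8/16.39 = 7.674 mg/L.

7.67 mg/L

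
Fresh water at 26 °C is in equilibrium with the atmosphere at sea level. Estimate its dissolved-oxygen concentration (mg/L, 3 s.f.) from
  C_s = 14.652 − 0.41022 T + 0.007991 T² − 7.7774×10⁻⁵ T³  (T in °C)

C_s ≈ 8.02 mg/L

C_s = 14.652 − 0.41022×26 + 0.007991×26² − 7.7774×10⁻⁵×26³ = 8.021 mg/L.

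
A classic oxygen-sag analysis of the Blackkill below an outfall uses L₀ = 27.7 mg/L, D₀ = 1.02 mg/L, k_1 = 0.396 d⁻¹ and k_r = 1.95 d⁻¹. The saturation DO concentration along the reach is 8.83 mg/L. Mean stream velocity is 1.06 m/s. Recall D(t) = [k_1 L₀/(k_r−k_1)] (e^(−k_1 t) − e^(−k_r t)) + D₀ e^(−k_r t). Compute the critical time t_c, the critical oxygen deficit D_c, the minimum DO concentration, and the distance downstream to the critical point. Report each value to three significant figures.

With k_r/k_1 = 4.924 and 1 − D₀(k_r−k_1)/(k_1 L₀) = 0.8555,
t_c = ln(4.924 × 0.8555) / (1.95 − 0.396) = ln(4.213) / 1.554 = 1.438/1.554 = 0.9254 d.
D_c = (k_1/k_r) L₀ e^(−k_1 t_c) = (0.396/1.95) × 27.7 × e^(−0.396×0.9254) = 0.2031 × 27.7 × 0.6932 = 3.899 mg/L.
Minimum DO = C_s − D_c = 8.83 − 3.899 = 4.931 mg/L.
x_c = v t_c = 1.06 m/s × 0.9254 d × 86400 s/d = 84750 m ≈ 84.8 km.

t_c ≈ 0.925 d; D_c ≈ 3.90 mg/L; min DO ≈ 4.93 mg/L; x_c ≈ 84.8 km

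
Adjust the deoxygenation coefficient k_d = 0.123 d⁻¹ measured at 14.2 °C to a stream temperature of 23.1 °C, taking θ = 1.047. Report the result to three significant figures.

k_d ≈ 0.185 d⁻¹

k_d(T₂) = k_d(T₁) · θ^(T₂−T₁) = 0.123 × 1.047^(23.1−14.2)
= 0.123 × 1.047^8.90 = 0.123 × 1.505 = 0.1851 d⁻¹.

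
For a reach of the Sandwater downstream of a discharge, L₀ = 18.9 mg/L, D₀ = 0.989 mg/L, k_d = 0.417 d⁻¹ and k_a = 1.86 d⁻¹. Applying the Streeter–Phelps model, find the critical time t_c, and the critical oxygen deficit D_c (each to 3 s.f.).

t_c ≈ 0.898 d; D_c ≈ 2.91 mg/L

With k_a/k_d = 4.460 and 1 − D₀(k_a−k_d)/(k_d L₀) = 0.8189,
t_c = ln(4.460 × 0.8189) / (1.86 − 0.417) = ln(3.653) / 1.443 = 1.295/1.443 = 0.8978 d.
D_c = (k_d/k_a) L₀ e^(−k_d t_c) = (0.417/1.86) × 18.9 × e^(−0.417×0.8978) = 0.2242 × 18.9 × 0.6877 = 2.914 mg/L.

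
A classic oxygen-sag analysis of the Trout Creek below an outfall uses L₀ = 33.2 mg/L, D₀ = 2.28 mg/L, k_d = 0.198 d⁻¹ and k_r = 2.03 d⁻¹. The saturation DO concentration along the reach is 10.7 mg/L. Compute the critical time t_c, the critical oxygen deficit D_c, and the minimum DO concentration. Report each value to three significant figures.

At the critical point dD/dt = 0, so k_d L₀ e^(−k_d t) = k_r D. Substituting D(t) from the Streeter–Phelps equation and solving for t gives
t_c = ln[(k_r/k_d)(1 − D₀(k_r−k_d)/(k_d L₀))] / (k_r−k_d).
Here k_r−k_d = 1.832 d⁻¹ and 1 − D₀(k_r−k_d)/(k_d L₀) = 1 − 2.28×1.832/(0.198×33.2) = 0.3646, so
t_c = ln(10.25 × 0.3646) / 1.832 = 1.319 / 1.832 = 0.7197 d.
D_c = (k_d/k_r) L₀ e^(−k_d t_c) = (0.198/2.03) × 33.2 × e^(−0.198×0.7197) = 0.09754 × 33.2 × 0.8672 = 2.808 mg/L.
Minimum DO = C_s − D_c = 10.7 − 2.808 = 7.892 mg/L.

t_c ≈ 0.720 d; D_c ≈ 2.81 mg/L; min DO ≈ 7.89 mg/L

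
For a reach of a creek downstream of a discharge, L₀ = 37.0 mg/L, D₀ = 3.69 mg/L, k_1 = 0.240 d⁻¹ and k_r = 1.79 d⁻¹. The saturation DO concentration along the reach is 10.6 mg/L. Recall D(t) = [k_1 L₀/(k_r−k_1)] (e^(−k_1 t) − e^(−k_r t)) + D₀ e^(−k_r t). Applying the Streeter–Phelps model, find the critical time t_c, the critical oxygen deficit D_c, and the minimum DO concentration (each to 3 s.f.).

t_c = [1/(k_r−k_1)] ln[(k_r/k_1)(1 − D₀(k_r−k_1)/(k_1 L₀))]
= [1/(1.79−0.240)] ln[(1.79/0.240)(1 − 3.69×1.550/(0.240×37.0))]
= (1/1.550) ln[7.458 × 0.3559] = 0.6452 × ln(2.655) = 0.6452 × 0.9763 = 0.6298 d.
L(t_c) = L₀ e^(−k_1 t_c) = 37.0 × 0.8597 = 31.81 mg/L, and at the critical point k_r D_c = k_1 L, so D_c = (0.240/1.79) × 31.81 = 4.265 mg/L.
Minimum DO = C_s − D_c = 10.6 − 4.265 = 6.335 mg/L.

t_c ≈ 0.630 d; D_c ≈ 4.26 mg/L; min DO ≈ 6.34 mg/L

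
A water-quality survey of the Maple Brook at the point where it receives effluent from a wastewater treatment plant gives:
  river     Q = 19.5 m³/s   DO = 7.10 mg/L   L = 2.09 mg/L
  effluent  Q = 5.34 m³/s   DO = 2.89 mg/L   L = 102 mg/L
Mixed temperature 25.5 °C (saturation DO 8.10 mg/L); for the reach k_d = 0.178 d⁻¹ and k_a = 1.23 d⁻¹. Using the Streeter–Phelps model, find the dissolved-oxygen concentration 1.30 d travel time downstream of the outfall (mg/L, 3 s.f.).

DO ≈ 5.36 mg/L

Mixed DO = (19.5×7.10 + 5.34×2.89)/(19.5+5.34) = 153.9/24.84 = 6.195 mg/L.
Mixed L₀ = (19.5×2.09 + 5.34×102)/(24.84) = 585.4/24.84 = 23.57 mg/L.
Initial deficit D₀ = C_s − DO₀ = 8.10 − 6.195 = 1.905 mg/L.
D(1.30) = [0.178×23.57/(1.23−0.178)](e^(−0.178×1.30) − e^(−1.23×1.30)) + 1.905 e^(−1.23×1.30)
= 3.988 × (0.7934 − 0.2021) + 1.905 × 0.2021 = 2.743 mg/L.
DO = 8.10 − 2.743 = 5.357 mg/L.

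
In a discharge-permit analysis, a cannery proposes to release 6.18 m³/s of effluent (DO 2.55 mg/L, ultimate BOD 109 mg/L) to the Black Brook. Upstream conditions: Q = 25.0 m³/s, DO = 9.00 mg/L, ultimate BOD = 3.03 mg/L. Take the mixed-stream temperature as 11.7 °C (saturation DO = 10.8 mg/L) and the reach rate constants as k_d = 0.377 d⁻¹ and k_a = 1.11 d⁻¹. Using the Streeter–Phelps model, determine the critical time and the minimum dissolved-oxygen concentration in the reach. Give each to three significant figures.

t_c ≈ 1.08 d; minimum DO ≈ 5.37 mg/L

Mixed DO = (25.0×9.00 + 6.18×2.55)/(25.0+6.18) = 240.8/31.18 = 7.722 mg/L.
Mixed L₀ = (25.0×3.03 + 6.18×109)/(31.18) = 749.4/31.18 = 24.03 mg/L.
Initial deficit D₀ = C_s − DO₀ = 10.8 − 7.722 = 3.078 mg/L.
t_c = (1/0.7330) ln[(1.11/0.377)(1 − 3.078×0.7330/(0.377×24.03))] = 1.364 × ln(2.211) = 1.082 d.
D_c = (0.377/1.11) × 24.03 × e^(−0.377×1.082) = 0.3396 × 24.03 × 0.6649 = 5.428 mg/L.
Minimum DO = 10.8 − 5.428 = 5.372 mg/L.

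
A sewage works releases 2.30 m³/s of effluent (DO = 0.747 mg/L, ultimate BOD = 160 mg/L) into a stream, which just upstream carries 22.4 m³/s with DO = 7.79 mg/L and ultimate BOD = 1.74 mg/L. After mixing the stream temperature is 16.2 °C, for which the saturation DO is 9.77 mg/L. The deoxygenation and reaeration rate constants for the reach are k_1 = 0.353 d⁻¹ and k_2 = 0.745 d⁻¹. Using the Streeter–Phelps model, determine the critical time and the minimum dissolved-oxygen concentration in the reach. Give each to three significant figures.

t_c ≈ 1.41 d; minimum DO ≈ 5.02 mg/L

Mixed DO = (22.4×7.79 + 2.30×0.747)/(22.4+2.30) = 176.2/24.70 = 7.134 mg/L.
Mixed L₀ = (22.4×1.74 + 2.30×160)/(24.70) = 407.0/24.70 = 16.48 mg/L.
Initial deficit D₀ = C_s − DO₀ = 9.77 − 7.134 = 2.636 mg/L.
t_c = (1/0.3920) ln[(0.745/0.353)(1 − 2.636×0.3920/(0.353×16.48))] = 2.551 × ln(1.736) = 1.406 d.
D_c = (0.353/0.745) × 16.48 × e^(−0.353×1.406) = 0.4738 × 16.48 × 0.6087 = 4.752 mg/L.
Minimum DO = 9.77 − 4.752 = 5.018 mg/L.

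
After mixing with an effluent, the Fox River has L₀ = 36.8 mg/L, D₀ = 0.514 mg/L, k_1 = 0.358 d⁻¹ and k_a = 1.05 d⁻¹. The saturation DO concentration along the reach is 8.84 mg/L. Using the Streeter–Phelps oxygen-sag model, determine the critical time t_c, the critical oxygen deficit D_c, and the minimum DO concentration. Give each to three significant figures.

With k_a/k_1 = 2.933 and 1 − D₀(k_a−k_1)/(k_1 L₀) = 0.9730,
t_c = ln(2.933 × 0.9730) / (1.05 − 0.358) = ln(2.854) / 0.6920 = 1.049/0.6920 = 1.515 d.
D_c = (k_1/k_a) L₀ e^(−k_1 t_c) = (0.358/1.05) × 36.8 × e^(−0.358×1.515) = 0.3410 × 36.8 × 0.5813 = 7.293 mg/L.
Minimum DO = C_s − D_c = 8.84 − 7.293 = 1.547 mg/L.

t_c ≈ 1.52 d; D_c ≈ 7.29 mg/L; min DO ≈ 1.55 mg/L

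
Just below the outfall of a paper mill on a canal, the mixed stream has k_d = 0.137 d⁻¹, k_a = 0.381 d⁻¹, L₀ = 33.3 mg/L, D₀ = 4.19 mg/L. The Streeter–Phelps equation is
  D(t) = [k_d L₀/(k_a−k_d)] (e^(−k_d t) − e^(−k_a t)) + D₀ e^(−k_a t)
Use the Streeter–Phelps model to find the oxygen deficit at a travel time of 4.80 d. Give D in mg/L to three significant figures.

D ≈ 7.36 mg/L

k_d L₀/(k_a−k_d) = 0.137×33.3/(0.381−0.137) = 4.562/0.2440 = 18.70 mg/L.
e^(−k_d t) = e^(−0.137×4.800) = 0.5181; e^(−k_a t) = e^(−0.381×4.800) = 0.1606.
D = 18.70 × (0.5181 − 0.1606) + 4.19 × 0.1606 = 6.684 + 0.6729 = 7.357 mg/L.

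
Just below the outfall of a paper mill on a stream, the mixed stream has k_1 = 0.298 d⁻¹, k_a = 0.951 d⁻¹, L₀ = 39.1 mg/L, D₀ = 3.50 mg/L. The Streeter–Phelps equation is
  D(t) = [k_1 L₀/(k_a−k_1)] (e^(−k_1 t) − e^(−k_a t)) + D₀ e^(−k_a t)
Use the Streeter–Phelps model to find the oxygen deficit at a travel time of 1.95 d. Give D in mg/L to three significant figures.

D ≈ 7.73 mg/L

k_1 L₀/(k_a−k_1) = 0.298×39.1/(0.951−0.298) = 11.65/0.6530 = 17.84 mg/L.
e^(−k_1 t) = e^(−0.298×1.950) = 0.5593; e^(−k_a t) = e^(−0.951×1.950) = 0.1565.
D = 17.84 × (0.5593 − 0.1565) + 3.50 × 0.1565 = 7.186 + 0.5479 = 7.734 mg/L.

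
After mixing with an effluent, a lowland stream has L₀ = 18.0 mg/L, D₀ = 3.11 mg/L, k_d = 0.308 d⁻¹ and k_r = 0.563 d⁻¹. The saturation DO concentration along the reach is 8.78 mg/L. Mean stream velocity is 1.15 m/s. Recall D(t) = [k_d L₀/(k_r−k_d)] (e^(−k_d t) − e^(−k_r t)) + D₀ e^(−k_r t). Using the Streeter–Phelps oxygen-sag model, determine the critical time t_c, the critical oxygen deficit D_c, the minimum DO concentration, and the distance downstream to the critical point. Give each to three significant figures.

t_c ≈ 1.76 d; D_c ≈ 5.73 mg/L; min DO ≈ 3.05 mg/L; x_c ≈ 175 km

At the critical point dD/dt = 0, so k_d L₀ e^(−k_d t) = k_r D. Substituting D(t) from the Streeter–Phelps equation and solving for t gives
t_c = ln[(k_r/k_d)(1 − D₀(k_r−k_d)/(k_d L₀))] / (k_r−k_d).
Here k_r−k_d = 0.2550 d⁻¹ and 1 − D₀(k_r−k_d)/(k_d L₀) = 1 − 3.11×0.2550/(0.308×18.0) = 0.8570, so
t_c = ln(1.828 × 0.8570) / 0.2550 = 0.4488 / 0.2550 = 1.760 d.
D_c = (k_d/k_r) L₀ e^(−k_d t_c) = (0.308/0.563) × 18.0 × e^(−0.308×1.760) = 0.5471 × 18.0 × 0.5815 = 5.726 mg/L.
Minimum DO = C_s − D_c = 8.78 − 5.726 = 3.054 mg/L.
x_c = v t_c = 1.15 m/s × 1.760 d × 86400 s/d = 174900 m ≈ 175 km.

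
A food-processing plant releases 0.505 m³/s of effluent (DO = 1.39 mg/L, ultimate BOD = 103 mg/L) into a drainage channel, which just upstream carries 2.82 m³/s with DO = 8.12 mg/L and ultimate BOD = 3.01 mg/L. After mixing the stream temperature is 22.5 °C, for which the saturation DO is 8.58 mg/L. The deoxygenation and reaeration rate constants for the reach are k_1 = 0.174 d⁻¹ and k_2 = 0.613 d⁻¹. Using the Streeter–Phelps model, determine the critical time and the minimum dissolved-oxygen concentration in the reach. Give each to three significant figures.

Mixed DO = (2.82×8.12 + 0.505×1.39)/(2.82+0.505) = 23.60/3.325 = 7.098 mg/L.
Mixed L₀ = (2.82×3.01 + 0.505×103)/(3.325) = 60.50/3.325 = 18.20 mg/L.
Initial deficit D₀ = C_s − DO₀ = 8.58 − 7.098 = 1.482 mg/L.
t_c = (1/0.4390) ln[(0.613/0.174)(1 − 1.482×0.4390/(0.174×18.20))] = 2.278 × ln(2.799) = 2.345 d.
D_c = (0.174/0.613) × 18.20 × e^(−0.174×2.345) = 0.2838 × 18.20 × 0.6650 = 3.435 mg/L.
Minimum DO = 8.58 − 3.435 = 5.145 mg/L.

t_c ≈ 2.34 d; minimum DO ≈ 5.15 mg/L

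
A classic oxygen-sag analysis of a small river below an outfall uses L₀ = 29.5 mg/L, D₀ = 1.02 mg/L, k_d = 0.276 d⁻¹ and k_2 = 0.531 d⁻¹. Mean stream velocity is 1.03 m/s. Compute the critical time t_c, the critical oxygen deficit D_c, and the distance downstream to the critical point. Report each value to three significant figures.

At the critical point dD/dt = 0, so k_d L₀ e^(−k_d t) = k_2 D. Substituting D(t) from the Streeter–Phelps equation and solving for t gives
t_c = ln[(k_2/k_d)(1 − D₀(k_2−k_d)/(k_d L₀))] / (k_2−k_d).
Here k_2−k_d = 0.2550 d⁻¹ and 1 − D₀(k_2−k_d)/(k_d L₀) = 1 − 1.02×0.2550/(0.276×29.5) = 0.9681, so
t_c = ln(1.924 × 0.9681) / 0.2550 = 0.6219 / 0.2550 = 2.439 d.
L(t_c) = L₀ e^(−k_d t_c) = 29.5 × 0.5101 = 15.05 mg/L, and at the critical point k_2 D_c = k_d L, so D_c = (0.276/0.531) × 15.05 = 7.822 mg/L.
x_c = v t_c = 1.03 m/s × 2.439 d × 86400 s/d = 217000 m ≈ 217 km.

t_c ≈ 2.44 d; D_c ≈ 7.82 mg/L; x_c ≈ 217 km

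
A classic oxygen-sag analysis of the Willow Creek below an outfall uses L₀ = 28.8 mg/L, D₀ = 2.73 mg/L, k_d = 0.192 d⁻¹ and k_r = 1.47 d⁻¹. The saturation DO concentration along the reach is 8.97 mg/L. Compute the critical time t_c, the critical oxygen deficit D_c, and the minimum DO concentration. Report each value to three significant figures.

t_c ≈ 0.813 d; D_c ≈ 3.22 mg/L; min DO ≈ 5.75 mg/L

t_c = [1/(k_r−k_d)] ln[(k_r/k_d)(1 − D₀(k_r−k_d)/(k_d L₀))]
= [1/(1.47−0.192)] ln[(1.47/0.192)(1 − 2.73×1.278/(0.192×28.8))]
= (1/1.278) ln[7.656 × 0.3690] = 0.7825 × ln(2.825) = 0.7825 × 1.039 = 0.8127 d.
L(t_c) = L₀ e^(−k_d t_c) = 28.8 × 0.8555 = 24.64 mg/L, and at the critical point k_r D_c = k_d L, so D_c = (0.192/1.47) × 24.64 = 3.218 mg/L.
Minimum DO = C_s − D_c = 8.97 − 3.218 = 5.752 mg/L.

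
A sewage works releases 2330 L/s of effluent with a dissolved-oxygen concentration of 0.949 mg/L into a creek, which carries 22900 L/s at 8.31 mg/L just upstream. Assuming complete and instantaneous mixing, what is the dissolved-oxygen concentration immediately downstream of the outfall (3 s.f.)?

7.63 mg/L

Flow-weighted mixing: C = (Q_r C_r + Q_w C_w)/(Q_r + Q_w)
= (22900×8.31 + 2330×0.949)/(22900 + 2330) = 192500/25230 = 7.630 mg/L.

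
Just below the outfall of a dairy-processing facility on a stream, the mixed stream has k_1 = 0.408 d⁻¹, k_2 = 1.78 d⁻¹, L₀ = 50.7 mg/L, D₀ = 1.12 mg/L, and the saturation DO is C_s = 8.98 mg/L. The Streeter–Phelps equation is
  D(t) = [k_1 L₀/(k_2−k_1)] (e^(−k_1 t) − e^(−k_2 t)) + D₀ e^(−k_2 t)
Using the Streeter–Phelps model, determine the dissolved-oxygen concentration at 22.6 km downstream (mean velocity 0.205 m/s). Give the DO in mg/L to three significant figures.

Travel time t = x/v = 22.6 km / (0.205 m/s) = 22600 m / 0.205 m/s = 110200 s = 1.276 d.
k_1 L₀/(k_2−k_1) = 0.408×50.7/(1.78−0.408) = 20.69/1.372 = 15.08 mg/L.
e^(−k_1 t) = e^(−0.408×1.276) = 0.5942; e^(−k_2 t) = e^(−1.78×1.276) = 0.1032.
D = 15.08 × (0.5942 − 0.1032) + 1.12 × 0.1032 = 7.403 + 0.1156 = 7.518 mg/L.
DO = C_s − D = 8.98 − 7.518 = 1.462 mg/L.

DO ≈ 1.46 mg/L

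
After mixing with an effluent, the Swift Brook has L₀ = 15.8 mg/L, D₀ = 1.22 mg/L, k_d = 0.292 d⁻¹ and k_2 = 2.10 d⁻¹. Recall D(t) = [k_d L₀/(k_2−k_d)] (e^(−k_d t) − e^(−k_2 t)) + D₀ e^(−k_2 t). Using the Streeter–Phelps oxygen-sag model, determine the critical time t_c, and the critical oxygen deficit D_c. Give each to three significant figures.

With k_2/k_d = 7.192 and 1 − D₀(k_2−k_d)/(k_d L₀) = 0.5219,
t_c = ln(7.192 × 0.5219) / (2.10 − 0.292) = ln(3.753) / 1.808 = 1.323/1.808 = 0.7316 d.
D_c = (k_d/k_2) L₀ e^(−k_d t_c) = (0.292/2.10) × 15.8 × e^(−0.292×0.7316) = 0.1390 × 15.8 × 0.8077 = 1.774 mg/L.

t_c ≈ 0.732 d; D_c ≈ 1.77 mg/L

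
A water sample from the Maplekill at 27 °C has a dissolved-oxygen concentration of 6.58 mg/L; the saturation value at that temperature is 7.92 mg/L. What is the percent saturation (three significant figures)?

% saturation = C/C_s × 100 = 6.58/7.92 × 100 = 83.1 %.

83.1 % saturation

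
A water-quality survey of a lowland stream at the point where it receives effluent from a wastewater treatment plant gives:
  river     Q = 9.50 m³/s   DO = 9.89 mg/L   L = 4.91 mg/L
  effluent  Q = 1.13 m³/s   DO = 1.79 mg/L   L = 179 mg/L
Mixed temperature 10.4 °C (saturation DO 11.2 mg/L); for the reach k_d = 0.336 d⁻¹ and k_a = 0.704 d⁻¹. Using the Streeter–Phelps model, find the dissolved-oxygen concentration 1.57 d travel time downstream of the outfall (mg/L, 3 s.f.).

Mixed DO = (9.50×9.89 + 1.13×1.79)/(9.50+1.13) = 95.98/10.63 = 9.029 mg/L.
Mixed L₀ = (9.50×4.91 + 1.13×179)/(10.63) = 248.9/10.63 = 23.42 mg/L.
Initial deficit D₀ = C_s − DO₀ = 11.2 − 9.029 = 2.171 mg/L.
D(1.57) = [0.336×23.42/(0.704−0.336)](e^(−0.336×1.57) − e^(−0.704×1.57)) + 2.171 e^(−0.704×1.57)
= 21.38 × (0.5901 − 0.3311) + 2.171 × 0.3311 = 6.255 mg/L.
DO = 11.2 − 6.255 = 4.945 mg/L.

DO ≈ 4.94 mg/L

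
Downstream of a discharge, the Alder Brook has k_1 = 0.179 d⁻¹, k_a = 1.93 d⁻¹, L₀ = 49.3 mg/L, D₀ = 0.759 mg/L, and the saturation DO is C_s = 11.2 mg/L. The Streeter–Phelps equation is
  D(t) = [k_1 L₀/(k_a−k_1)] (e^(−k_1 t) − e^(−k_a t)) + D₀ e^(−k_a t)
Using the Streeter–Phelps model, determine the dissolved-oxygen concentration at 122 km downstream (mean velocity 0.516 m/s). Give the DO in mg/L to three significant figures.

Travel time t = x/v = 122 km / (0.516 m/s) = 122000 m / 0.516 m/s = 236400 s = 2.737 d.
k_1 L₀/(k_a−k_1) = 0.179×49.3/(1.93−0.179) = 8.825/1.751 = 5.040 mg/L.
e^(−k_1 t) = e^(−0.179×2.737) = 0.6127; e^(−k_a t) = e^(−1.93×2.737) = 0.005085.
D = 5.040 × (0.6127 − 0.005085) + 0.759 × 0.005085 = 3.062 + 0.003860 = 3.066 mg/L.
DO = C_s − D = 11.2 − 3.066 = 8.134 mg/L.

DO ≈ 8.13 mg/L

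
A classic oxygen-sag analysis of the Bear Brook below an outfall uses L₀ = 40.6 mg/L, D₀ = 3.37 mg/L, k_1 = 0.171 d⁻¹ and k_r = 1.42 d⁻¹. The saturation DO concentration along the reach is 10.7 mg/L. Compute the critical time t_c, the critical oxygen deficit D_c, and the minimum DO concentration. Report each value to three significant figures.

t_c ≈ 0.948 d; D_c ≈ 4.16 mg/L; min DO ≈ 6.54 mg/L

With k_r/k_1 = 8.304 and 1 − D₀(k_r−k_1)/(k_1 L₀) = 0.3937,
t_c = ln(8.304 × 0.3937) / (1.42 − 0.171) = ln(3.270) / 1.249 = 1.185/1.249 = 0.9485 d.
D_c = (k_1/k_r) L₀ e^(−k_1 t_c) = (0.171/1.42) × 40.6 × e^(−0.171×0.9485) = 0.1204 × 40.6 × 0.8503 = 4.157 mg/L.
Minimum DO = C_s − D_c = 10.7 − 4.157 = 6.543 mg/L.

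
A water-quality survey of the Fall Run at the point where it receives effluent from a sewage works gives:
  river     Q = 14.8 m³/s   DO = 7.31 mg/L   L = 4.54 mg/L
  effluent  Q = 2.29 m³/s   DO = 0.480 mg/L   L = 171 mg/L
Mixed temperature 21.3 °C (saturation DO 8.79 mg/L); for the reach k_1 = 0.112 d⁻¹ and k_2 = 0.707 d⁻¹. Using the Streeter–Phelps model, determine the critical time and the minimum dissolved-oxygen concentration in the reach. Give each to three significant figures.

Mixed DO = (14.8×7.31 + 2.29×0.480)/(14.8+2.29) = 109.3/17.09 = 6.395 mg/L.
Mixed L₀ = (14.8×4.54 + 2.29×171)/(17.09) = 458.8/17.09 = 26.85 mg/L.
Initial deficit D₀ = C_s − DO₀ = 8.79 − 6.395 = 2.395 mg/L.
t_c = (1/0.5950) ln[(0.707/0.112)(1 − 2.395×0.5950/(0.112×26.85))] = 1.681 × ln(3.320) = 2.017 d.
D_c = (0.112/0.707) × 26.85 × e^(−0.112×2.017) = 0.1584 × 26.85 × 0.7978 = 3.393 mg/L.
Minimum DO = 8.79 − 3.393 = 5.397 mg/L.

t_c ≈ 2.02 d; minimum DO ≈ 5.40 mg/L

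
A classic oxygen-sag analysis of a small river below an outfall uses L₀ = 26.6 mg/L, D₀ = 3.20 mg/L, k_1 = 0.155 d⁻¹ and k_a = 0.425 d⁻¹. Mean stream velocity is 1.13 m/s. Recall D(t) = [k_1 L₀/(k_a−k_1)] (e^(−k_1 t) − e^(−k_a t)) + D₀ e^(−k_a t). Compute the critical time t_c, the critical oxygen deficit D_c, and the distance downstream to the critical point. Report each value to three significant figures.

t_c = [1/(k_a−k_1)] ln[(k_a/k_1)(1 − D₀(k_a−k_1)/(k_1 L₀))]
= [1/(0.425−0.155)] ln[(0.425/0.155)(1 − 3.20×0.2700/(0.155×26.6))]
= (1/0.2700) ln[2.742 × 0.7904] = 3.704 × ln(2.167) = 3.704 × 0.7735 = 2.865 d.
D_c = (k_1/k_a) L₀ e^(−k_1 t_c) = (0.155/0.425) × 26.6 × e^(−0.155×2.865) = 0.3647 × 26.6 × 0.6414 = 6.223 mg/L.
x_c = v t_c = 1.13 m/s × 2.865 d × 86400 s/d = 279700 m ≈ 280 km.

t_c ≈ 2.86 d; D_c ≈ 6.22 mg/L; x_c ≈ 280 km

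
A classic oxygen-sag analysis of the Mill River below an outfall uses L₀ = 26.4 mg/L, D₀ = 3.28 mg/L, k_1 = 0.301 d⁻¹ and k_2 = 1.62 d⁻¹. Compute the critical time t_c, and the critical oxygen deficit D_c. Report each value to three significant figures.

At the critical point dD/dt = 0, so k_1 L₀ e^(−k_1 t) = k_2 D. Substituting D(t) from the Streeter–Phelps equation and solving for t gives
t_c = ln[(k_2/k_1)(1 − D₀(k_2−k_1)/(k_1 L₀))] / (k_2−k_1).
Here k_2−k_1 = 1.319 d⁻¹ and 1 − D₀(k_2−k_1)/(k_1 L₀) = 1 − 3.28×1.319/(0.301×26.4) = 0.4556, so
t_c = ln(5.382 × 0.4556) / 1.319 = 0.8968 / 1.319 = 0.6799 d.
L(t_c) = L₀ e^(−k_1 t_c) = 26.4 × 0.8149 = 21.51 mg/L, and at the critical point k_2 D_c = k_1 L, so D_c = (0.301/1.62) × 21.51 = 3.997 mg/L.

t_c ≈ 0.680 d; D_c ≈ 4.00 mg/L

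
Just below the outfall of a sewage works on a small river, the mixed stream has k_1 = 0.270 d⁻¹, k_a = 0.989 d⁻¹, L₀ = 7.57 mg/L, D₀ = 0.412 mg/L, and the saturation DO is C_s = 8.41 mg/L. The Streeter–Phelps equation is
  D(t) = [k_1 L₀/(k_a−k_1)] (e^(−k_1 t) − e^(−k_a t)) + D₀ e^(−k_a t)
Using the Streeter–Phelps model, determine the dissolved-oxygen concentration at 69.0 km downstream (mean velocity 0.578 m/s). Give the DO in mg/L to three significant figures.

Travel time t = x/v = 69.0 km / (0.578 m/s) = 69000 m / 0.578 m/s = 119400 s = 1.382 d.
k_1 L₀/(k_a−k_1) = 0.270×7.57/(0.989−0.270) = 2.044/0.7190 = 2.843 mg/L.
e^(−k_1 t) = e^(−0.270×1.382) = 0.6886; e^(−k_a t) = e^(−0.989×1.382) = 0.2550.
D = 2.843 × (0.6886 − 0.2550) + 0.412 × 0.2550 = 1.233 + 0.1051 = 1.338 mg/L.
DO = C_s − D = 8.41 − 1.338 = 7.072 mg/L.

DO ≈ 7.07 mg/L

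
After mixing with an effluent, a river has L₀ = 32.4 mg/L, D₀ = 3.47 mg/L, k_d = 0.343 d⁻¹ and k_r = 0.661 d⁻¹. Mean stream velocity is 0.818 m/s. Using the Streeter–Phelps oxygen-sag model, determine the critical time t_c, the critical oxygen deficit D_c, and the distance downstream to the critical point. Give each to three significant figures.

t_c = [1/(k_r−k_d)] ln[(k_r/k_d)(1 − D₀(k_r−k_d)/(k_d L₀))]
= [1/(0.661−0.343)] ln[(0.661/0.343)(1 − 3.47×0.3180/(0.343×32.4))]
= (1/0.3180) ln[1.927 × 0.9007] = 3.145 × ln(1.736) = 3.145 × 0.5514 = 1.734 d.
L(t_c) = L₀ e^(−k_d t_c) = 32.4 × 0.5517 = 17.87 mg/L, and at the critical point k_r D_c = k_d L, so D_c = (0.343/0.661) × 17.87 = 9.275 mg/L.
x_c = v t_c = 0.818 m/s × 1.734 d × 86400 s/d = 122600 m ≈ 123 km.

t_c ≈ 1.73 d; D_c ≈ 9.28 mg/L; x_c ≈ 123 km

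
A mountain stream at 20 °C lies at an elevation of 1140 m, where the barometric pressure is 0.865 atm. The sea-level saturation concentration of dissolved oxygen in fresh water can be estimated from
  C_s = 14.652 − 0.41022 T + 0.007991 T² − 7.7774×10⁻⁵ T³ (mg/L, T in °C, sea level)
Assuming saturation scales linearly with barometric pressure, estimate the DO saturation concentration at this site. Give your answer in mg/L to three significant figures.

At sea level: C_s = 14.652 − 0.41022×20 + 0.007991×20² − 7.7774×10⁻⁵×20³ = 9.022 mg/L.
Pressure correction: C_s' = 9.022 × 0.865 = 7.804 mg/L.

C_s ≈ 7.80 mg/L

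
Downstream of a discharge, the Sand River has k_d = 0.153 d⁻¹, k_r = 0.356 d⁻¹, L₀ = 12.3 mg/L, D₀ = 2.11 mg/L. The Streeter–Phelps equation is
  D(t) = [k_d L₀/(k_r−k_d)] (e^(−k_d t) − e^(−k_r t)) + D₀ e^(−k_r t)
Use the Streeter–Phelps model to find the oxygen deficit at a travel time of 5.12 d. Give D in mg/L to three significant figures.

k_d L₀/(k_r−k_d) = 0.153×12.3/(0.356−0.153) = 1.882/0.2030 = 9.270 mg/L.
e^(−k_d t) = e^(−0.153×5.120) = 0.4569; e^(−k_r t) = e^(−0.356×5.120) = 0.1616.
D = 9.270 × (0.4569 − 0.1616) + 2.11 × 0.1616 = 2.737 + 0.3409 = 3.078 mg/L.

D ≈ 3.08 mg/L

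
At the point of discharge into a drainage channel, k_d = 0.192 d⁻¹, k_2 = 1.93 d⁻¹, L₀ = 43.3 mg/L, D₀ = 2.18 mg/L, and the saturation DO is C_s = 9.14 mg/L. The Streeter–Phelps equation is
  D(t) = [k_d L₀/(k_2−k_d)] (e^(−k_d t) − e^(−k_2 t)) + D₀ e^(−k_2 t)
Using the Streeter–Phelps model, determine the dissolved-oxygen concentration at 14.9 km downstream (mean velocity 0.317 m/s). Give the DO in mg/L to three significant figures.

DO ≈ 5.74 mg/L

Travel time t = x/v = 14.9 km / (0.317 m/s) = 14900 m / 0.317 m/s = 47000 s = 0.5440 d.
k_d L₀/(k_2−k_d) = 0.192×43.3/(1.93−0.192) = 8.314/1.738 = 4.783 mg/L.
e^(−k_d t) = e^(−0.192×0.5440) = 0.9008; e^(−k_2 t) = e^(−1.93×0.5440) = 0.3500.
D = 4.783 × (0.9008 − 0.3500) + 2.18 × 0.3500 = 2.635 + 0.7629 = 3.398 mg/L.
DO = C_s − D = 9.14 − 3.398 = 5.742 mg/L.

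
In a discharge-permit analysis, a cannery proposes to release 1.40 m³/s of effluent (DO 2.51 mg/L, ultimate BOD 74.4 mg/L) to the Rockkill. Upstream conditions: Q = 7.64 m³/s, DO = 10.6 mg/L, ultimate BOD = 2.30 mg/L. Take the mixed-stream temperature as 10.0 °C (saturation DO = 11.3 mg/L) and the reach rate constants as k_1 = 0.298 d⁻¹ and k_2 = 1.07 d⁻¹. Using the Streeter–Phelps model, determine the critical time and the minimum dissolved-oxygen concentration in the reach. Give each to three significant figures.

t_c ≈ 1.05 d; minimum DO ≈ 8.55 mg/L

Mixed DO = (7.64×10.6 + 1.40×2.51)/(7.64+1.40) = 84.50/9.040 = 9.347 mg/L.
Mixed L₀ = (7.64×2.30 + 1.40×74.4)/(9.040) = 121.7/9.040 = 13.47 mg/L.
Initial deficit D₀ = C_s − DO₀ = 11.3 − 9.347 = 1.953 mg/L.
t_c = (1/0.7720) ln[(1.07/0.298)(1 − 1.953×0.7720/(0.298×13.47))] = 1.295 × ln(2.242) = 1.046 d.
D_c = (0.298/1.07) × 13.47 × e^(−0.298×1.046) = 0.2785 × 13.47 × 0.7323 = 2.746 mg/L.
Minimum DO = 11.3 − 2.746 = 8.554 mg/L.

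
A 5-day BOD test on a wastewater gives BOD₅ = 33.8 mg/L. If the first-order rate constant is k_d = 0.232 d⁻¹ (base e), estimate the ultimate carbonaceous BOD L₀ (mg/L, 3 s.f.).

BOD₅ = L₀(1 − e^(−5k_d)) ⇒ L₀ = BOD₅ / (1 − e^(−5×0.232))
= 33.8 / (1 − 0.3135) = 33.8 / 0.6865 = 49.23 mg/L.

L₀ ≈ 49.2 mg/L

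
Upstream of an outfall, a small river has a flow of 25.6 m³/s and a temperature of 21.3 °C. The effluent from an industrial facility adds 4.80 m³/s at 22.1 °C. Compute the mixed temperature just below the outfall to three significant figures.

21.4 °C

Flow-weighted mixing: C = (Q_r C_r + Q_w C_w)/(Q_r + Q_w)
= (25.6×21.3 + 4.80×22.1)/(25.6 + 4.80) = 651.4/30.40 = 21.43 °C.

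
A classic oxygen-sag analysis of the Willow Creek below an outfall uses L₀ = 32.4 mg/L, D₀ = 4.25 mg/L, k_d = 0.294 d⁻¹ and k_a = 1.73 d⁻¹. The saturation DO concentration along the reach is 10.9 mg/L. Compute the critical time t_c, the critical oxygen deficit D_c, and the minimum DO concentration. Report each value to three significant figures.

t_c ≈ 0.521 d; D_c ≈ 4.72 mg/L; min DO ≈ 6.18 mg/L

At the critical point dD/dt = 0, so k_d L₀ e^(−k_d t) = k_a D. Substituting D(t) from the Streeter–Phelps equation and solving for t gives
t_c = ln[(k_a/k_d)(1 − D₀(k_a−k_d)/(k_d L₀))] / (k_a−k_d).
Here k_a−k_d = 1.436 d⁻¹ and 1 − D₀(k_a−k_d)/(k_d L₀) = 1 − 4.25×1.436/(0.294×32.4) = 0.3593, so
t_c = ln(5.884 × 0.3593) / 1.436 = 0.7487 / 1.436 = 0.5214 d.
L(t_c) = L₀ e^(−k_d t_c) = 32.4 × 0.8579 = 27.80 mg/L, and at the critical point k_a D_c = k_d L, so D_c = (0.294/1.73) × 27.80 = 4.724 mg/L.
Minimum DO = C_s − D_c = 10.9 − 4.724 = 6.176 mg/L.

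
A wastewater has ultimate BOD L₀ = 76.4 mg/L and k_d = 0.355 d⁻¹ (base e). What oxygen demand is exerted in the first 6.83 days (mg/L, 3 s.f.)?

y ≈ 69.6 mg/L

y_t = L₀(1 − e^(−k_d t)) = 76.4 × (1 − e^(−0.355×6.83))
= 76.4 × (1 − 0.08851) = 76.4 × 0.9115 = 69.64 mg/L.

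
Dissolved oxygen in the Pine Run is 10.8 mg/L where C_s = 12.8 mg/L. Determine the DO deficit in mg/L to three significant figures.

D ≈ 2.00 mg/L

D = C_s − C = 12.8 − 10.8 = 2.00 mg/L.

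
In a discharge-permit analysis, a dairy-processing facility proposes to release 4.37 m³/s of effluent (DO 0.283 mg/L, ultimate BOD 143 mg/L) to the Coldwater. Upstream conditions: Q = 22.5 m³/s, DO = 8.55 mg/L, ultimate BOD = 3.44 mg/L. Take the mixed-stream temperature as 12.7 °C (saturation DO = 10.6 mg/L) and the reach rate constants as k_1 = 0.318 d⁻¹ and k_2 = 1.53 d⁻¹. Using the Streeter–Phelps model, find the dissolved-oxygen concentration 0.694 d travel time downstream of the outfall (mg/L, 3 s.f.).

Mixed DO = (22.5×8.55 + 4.37×0.283)/(22.5+4.37) = 193.6/26.87 = 7.205 mg/L.
Mixed L₀ = (22.5×3.44 + 4.37×143)/(26.87) = 702.3/26.87 = 26.14 mg/L.
Initial deficit D₀ = C_s − DO₀ = 10.6 − 7.205 = 3.395 mg/L.
D(0.694) = [0.318×26.14/(1.53−0.318)](e^(−0.318×0.694) − e^(−1.53×0.694)) + 3.395 e^(−1.53×0.694)
= 6.858 × (0.8020 − 0.3458) + 3.395 × 0.3458 = 4.302 mg/L.
DO = 10.6 − 4.302 = 6.298 mg/L.

DO ≈ 6.30 mg/L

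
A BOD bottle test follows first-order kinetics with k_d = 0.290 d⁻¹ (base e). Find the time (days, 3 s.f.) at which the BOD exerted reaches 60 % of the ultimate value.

t ≈ 3.16 d

y/L₀ = 1 − e^(−k_d t) = 0.60 ⇒ e^(−k_d t) = 0.400
t = −ln(0.400) / 0.290 = 0.9163 / 0.290 = 3.160 d.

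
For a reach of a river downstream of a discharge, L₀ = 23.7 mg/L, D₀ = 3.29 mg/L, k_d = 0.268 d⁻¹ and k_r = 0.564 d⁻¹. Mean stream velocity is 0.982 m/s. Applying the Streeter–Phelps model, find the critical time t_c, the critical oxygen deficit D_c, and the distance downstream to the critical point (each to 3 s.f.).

At the critical point dD/dt = 0, so k_d L₀ e^(−k_d t) = k_r D. Substituting D(t) from the Streeter–Phelps equation and solving for t gives
t_c = ln[(k_r/k_d)(1 − D₀(k_r−k_d)/(k_d L₀))] / (k_r−k_d).
Here k_r−k_d = 0.2960 d⁻¹ and 1 − D₀(k_r−k_d)/(k_d L₀) = 1 − 3.29×0.2960/(0.268×23.7) = 0.8467, so
t_c = ln(2.104 × 0.8467) / 0.2960 = 0.5776 / 0.2960 = 1.951 d.
D_c = (k_d/k_r) L₀ e^(−k_d t_c) = (0.268/0.564) × 23.7 × e^(−0.268×1.951) = 0.4752 × 23.7 × 0.5927 = 6.675 mg/L.
x_c = v t_c = 0.982 m/s × 1.951 d × 86400 s/d = 165600 m ≈ 166 km.

t_c ≈ 1.95 d; D_c ≈ 6.68 mg/L; x_c ≈ 166 km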